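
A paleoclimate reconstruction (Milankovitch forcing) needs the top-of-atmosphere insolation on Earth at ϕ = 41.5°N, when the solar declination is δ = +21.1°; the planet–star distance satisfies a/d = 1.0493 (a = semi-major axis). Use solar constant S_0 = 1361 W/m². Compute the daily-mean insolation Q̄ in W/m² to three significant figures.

cos h₀ = −tan(+41.5°) tan(+21.100°) = -0.3414, h₀ = 1.9192 rad.
Bracket: h₀ sin ϕ sin δ + cos ϕ cos δ sin h₀ = 1.9192×0.66262×0.36000 + 0.74896×0.93295×0.93992 = 0.457812 + 0.656762 = 1.114574.
Inverse-square distance factor (a/d)² = 1.0493² = 1.101030.
Q̄ = (S_0/π) × 1.101030 × [bracket] = (1361/π) × 1.101030 × 1.114574 = 531.6 W/m².

Q̄ ≈ 532 W/m²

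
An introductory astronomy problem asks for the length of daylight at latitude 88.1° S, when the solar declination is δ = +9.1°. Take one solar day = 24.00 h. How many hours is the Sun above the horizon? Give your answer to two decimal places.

0.00 h

cos H₀ = −tan φ · tan δ = 4.8284 ≥ 1, so the Sun never rises (polar night) and H₀ = 0.
Daylight = 2H₀/(2π) × 24.00 h = (0.0000/π) × 24.00 = 0.00 h.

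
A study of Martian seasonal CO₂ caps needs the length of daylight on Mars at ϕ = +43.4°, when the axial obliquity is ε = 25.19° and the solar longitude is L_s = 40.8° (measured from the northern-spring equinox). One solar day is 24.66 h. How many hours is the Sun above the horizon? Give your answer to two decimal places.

14.51 h

Solar declination: sin δ = sin ε · sin L_s = sin 25.19° × sin 40.8° = 0.27811, so δ = +16.147°.
cos h₀ = −tan ϕ · tan δ = −tan(+43.4°) × tan(+16.147°) = -0.2738, so h₀ = 1.8481 rad = 105.89°.
Daylight = 2h₀/(2π) × 24.66 h = (1.8481/π) × 24.66 = 14.51 h.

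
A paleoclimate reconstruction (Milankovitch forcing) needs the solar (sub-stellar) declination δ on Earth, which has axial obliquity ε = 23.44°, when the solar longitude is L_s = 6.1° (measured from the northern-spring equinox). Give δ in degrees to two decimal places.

δ = +2.42°

sin δ = sin ε · sin L_s = sin 23.44° × sin 6.1° = 0.042271.
δ = arcsin(0.042271) = +2.42°.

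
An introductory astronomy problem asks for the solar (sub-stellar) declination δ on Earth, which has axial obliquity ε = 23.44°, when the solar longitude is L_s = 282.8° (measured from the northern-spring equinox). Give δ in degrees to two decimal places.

δ = -22.82°

sin δ = sin ε · sin L_s = sin 23.44° × sin 282.8° = -0.387903.
δ = arcsin(-0.387903) = -22.82°.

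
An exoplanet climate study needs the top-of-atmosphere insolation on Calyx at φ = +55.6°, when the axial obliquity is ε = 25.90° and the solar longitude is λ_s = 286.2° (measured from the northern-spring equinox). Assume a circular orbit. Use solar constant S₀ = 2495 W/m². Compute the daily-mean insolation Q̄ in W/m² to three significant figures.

Solar declination: sin δ = sin ε · sin λ_s = sin 25.90° × sin 286.2° = -0.41946, so δ = -24.800°.
cos H₀ = −tan(+55.6°) tan(-24.800°) = 0.6748, H₀ = 0.8300 rad.
Bracket: H₀ sin φ sin δ + cos φ cos δ sin H₀ = 0.8300×0.82511×-0.41946 + 0.56497×0.90777×0.73796 = -0.287264 + 0.378472 = 0.091208.
Q̄ = (S₀/π) × [bracket] = (2495/π) × 0.091208 = 72.44 W/m².

Q̄ ≈ 72.4 W/m²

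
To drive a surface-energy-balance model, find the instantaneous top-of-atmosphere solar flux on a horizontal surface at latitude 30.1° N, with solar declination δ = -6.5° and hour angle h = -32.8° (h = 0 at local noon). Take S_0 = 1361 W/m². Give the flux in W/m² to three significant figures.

cos θ_z = sin ϕ sin δ + cos ϕ cos δ cos h = -0.056773 + 0.722543 = 0.665770.
Flux = S_0 · cos θ_z = 1361 × 0.665770 = 906.1 W/m².

906 W/m²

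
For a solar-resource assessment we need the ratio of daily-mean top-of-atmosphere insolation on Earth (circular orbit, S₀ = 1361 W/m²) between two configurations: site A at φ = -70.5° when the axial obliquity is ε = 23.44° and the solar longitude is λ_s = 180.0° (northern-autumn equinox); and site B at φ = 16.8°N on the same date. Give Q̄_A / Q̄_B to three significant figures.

Q̄_A / Q̄_B ≈ 0.349

— Configuration A (φ=-70.5°):
Solar declination: sin δ = sin ε · sin λ_s = sin 23.44° × sin 180.0° = 0.00000, so δ = +0.000°.
cos H₀ = −tan(-70.5°) tan(+0.000°) = 0.0000, H₀ = 1.5708 rad.
Bracket: H₀ sin φ sin δ + cos φ cos δ sin H₀ = 1.5708×-0.94264×0.00000 + 0.33381×1.00000×1.00000 = -0.000000 + 0.333810 = 0.333810.
Q̄ = (S₀/π) × [bracket] = (1361/π) × 0.333810 = 144.61 W/m².
— Configuration B (φ=+16.8°):
cos H₀ = −tan(+16.8°) tan(+0.000°) = -0.0000, H₀ = 1.5708 rad.
Bracket: H₀ sin φ sin δ + cos φ cos δ sin H₀ = 1.5708×0.28903×0.00000 + 0.95732×1.00000×1.00000 = 0.000000 + 0.957320 = 0.957320.
Q̄ = (S₀/π) × [bracket] = (1361/π) × 0.957320 = 414.73 W/m².
Ratio Q̄_A / Q̄_B = 144.61 / 414.73 = 0.3487.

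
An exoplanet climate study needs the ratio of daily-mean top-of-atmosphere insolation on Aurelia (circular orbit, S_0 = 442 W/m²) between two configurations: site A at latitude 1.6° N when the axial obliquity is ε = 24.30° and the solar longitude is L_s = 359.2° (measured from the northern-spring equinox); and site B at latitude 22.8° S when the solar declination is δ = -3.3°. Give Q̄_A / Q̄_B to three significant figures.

Q̄_A / Q̄_B ≈ 1.05

— Configuration A (ϕ=+1.6°):
Solar declination: sin δ = sin ε · sin L_s = sin 24.30° × sin 359.2° = -0.00575, so δ = -0.329°.
cos h₀ = −tan(+1.6°) tan(-0.329°) = 0.0002, h₀ = 1.5706 rad.
Bracket: h₀ sin ϕ sin δ + cos ϕ cos δ sin h₀ = 1.5706×0.02792×-0.00575 + 0.99961×0.99998×1.00000 = -0.000252 + 0.999590 = 0.999338.
Q̄ = (S_0/π) × [bracket] = (442/π) × 0.999338 = 140.60 W/m².
— Configuration B (ϕ=-22.8°):
cos h₀ = −tan(-22.8°) tan(-3.300°) = -0.0242, h₀ = 1.5950 rad.
Bracket: h₀ sin ϕ sin δ + cos ϕ cos δ sin h₀ = 1.5950×-0.38752×-0.05756 + 0.92186×0.99834×0.99971 = 0.035578 + 0.920063 = 0.955641.
Q̄ = (S_0/π) × [bracket] = (442/π) × 0.955641 = 134.45 W/m².
Ratio Q̄_A / Q̄_B = 140.60 / 134.45 = 1.046.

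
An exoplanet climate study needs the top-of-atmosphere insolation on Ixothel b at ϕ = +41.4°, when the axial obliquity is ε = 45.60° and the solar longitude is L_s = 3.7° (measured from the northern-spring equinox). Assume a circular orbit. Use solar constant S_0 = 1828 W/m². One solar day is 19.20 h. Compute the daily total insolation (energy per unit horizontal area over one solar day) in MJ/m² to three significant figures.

Solar declination: sin δ = sin ε · sin L_s = sin 45.60° × sin 3.7° = 0.04611, so δ = +2.643°.
cos h₀ = −tan(+41.4°) tan(+2.643°) = -0.0407, h₀ = 1.6115 rad.
Bracket: h₀ sin ϕ sin δ + cos ϕ cos δ sin h₀ = 1.6115×0.66131×0.04611 + 0.75011×0.99894×0.99917 = 0.049139 + 0.748693 = 0.797832.
Q̄ = (S_0/π) × [bracket] = (1828/π) × 0.797832 = 464.23 W/m².
Daily total = Q̄ × 19.20 h × 3600 s/h = 464.23 × 19.20 × 3600 / 10⁶ = 32.09 MJ/m².

32.1 MJ/m²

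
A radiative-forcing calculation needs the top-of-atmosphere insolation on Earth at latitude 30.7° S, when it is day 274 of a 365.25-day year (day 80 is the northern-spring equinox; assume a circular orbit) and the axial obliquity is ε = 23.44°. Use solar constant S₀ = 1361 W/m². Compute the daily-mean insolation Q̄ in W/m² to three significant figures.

Solar longitude: λ_s = 360° × (274 − 80)/365.25 = 191.211°.
sin δ = sin 23.44° × sin 191.211° = -0.07734, so δ = -4.436°.
cos H₀ = −tan(-30.7°) tan(-4.436°) = -0.0461, H₀ = 1.6169 rad.
Bracket: H₀ sin φ sin δ + cos φ cos δ sin H₀ = 1.6169×-0.51054×-0.07734 + 0.85985×0.99700×0.99894 = 0.063844 + 0.856362 = 0.920206.
Q̄ = (S₀/π) × [bracket] = (1361/π) × 0.920206 = 398.7 W/m².

Q̄ ≈ 399 W/m²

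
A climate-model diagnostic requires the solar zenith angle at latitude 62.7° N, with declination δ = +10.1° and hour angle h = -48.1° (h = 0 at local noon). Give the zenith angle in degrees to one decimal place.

cos θ_z = sin φ sin δ + cos φ cos δ cos h = 0.155834 + 0.301554 = 0.457388.
θ_z = arccos(0.457388) = 62.8°.

θ_z = 62.8°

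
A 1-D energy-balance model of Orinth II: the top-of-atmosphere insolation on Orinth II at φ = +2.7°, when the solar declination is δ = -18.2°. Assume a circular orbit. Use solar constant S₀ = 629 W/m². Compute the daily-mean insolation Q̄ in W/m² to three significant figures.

cos H₀ = −tan(+2.7°) tan(-18.200°) = 0.0155, H₀ = 1.5553 rad.
Bracket: H₀ sin φ sin δ + cos φ cos δ sin H₀ = 1.5553×0.04711×-0.31233 + 0.99889×0.94997×0.99988 = -0.022884 + 0.948802 = 0.925918.
Q̄ = (S₀/π) × [bracket] = (629/π) × 0.925918 = 185.4 W/m².

Q̄ ≈ 185 W/m²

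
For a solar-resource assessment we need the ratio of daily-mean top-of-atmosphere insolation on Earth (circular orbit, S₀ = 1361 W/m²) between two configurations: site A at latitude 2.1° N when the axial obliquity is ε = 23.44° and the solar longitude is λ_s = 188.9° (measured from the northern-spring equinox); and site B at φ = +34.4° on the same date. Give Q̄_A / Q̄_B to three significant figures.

— Configuration A (φ=+2.1°):
Solar declination: sin δ = sin ε · sin λ_s = sin 23.44° × sin 188.9° = -0.06154, so δ = -3.528°.
cos H₀ = −tan(+2.1°) tan(-3.528°) = 0.0023, H₀ = 1.5685 rad.
Bracket: H₀ sin φ sin δ + cos φ cos δ sin H₀ = 1.5685×0.03664×-0.06154 + 0.99933×0.99810×1.00000 = -0.003537 + 0.997431 = 0.993894.
Q̄ = (S₀/π) × [bracket] = (1361/π) × 0.993894 = 430.57 W/m².
— Configuration B (φ=+34.4°):
cos H₀ = −tan(+34.4°) tan(-3.528°) = 0.0422, H₀ = 1.5286 rad.
Bracket: H₀ sin φ sin δ + cos φ cos δ sin H₀ = 1.5286×0.56497×-0.06154 + 0.82511×0.99810×0.99911 = -0.053147 + 0.822809 = 0.769662.
Q̄ = (S₀/π) × [bracket] = (1361/π) × 0.769662 = 333.43 W/m².
Ratio Q̄_A / Q̄_B = 430.57 / 333.43 = 1.291.

Q̄_A / Q̄_B ≈ 1.29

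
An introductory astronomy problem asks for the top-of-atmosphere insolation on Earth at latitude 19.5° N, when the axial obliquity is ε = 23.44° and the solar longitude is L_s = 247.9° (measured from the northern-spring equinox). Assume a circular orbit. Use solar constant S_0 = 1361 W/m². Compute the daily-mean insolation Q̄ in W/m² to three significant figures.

Q̄ ≈ 300 W/m²

Solar declination: sin δ = sin ε · sin L_s = sin 23.44° × sin 247.9° = -0.36856, so δ = -21.627°.
cos h₀ = −tan(+19.5°) tan(-21.627°) = 0.1404, h₀ = 1.4299 rad.
Bracket: h₀ sin ϕ sin δ + cos ϕ cos δ sin h₀ = 1.4299×0.33381×-0.36856 + 0.94264×0.92960×0.99010 = -0.175919 + 0.867603 = 0.691684.
Q̄ = (S_0/π) × [bracket] = (1361/π) × 0.691684 = 299.7 W/m².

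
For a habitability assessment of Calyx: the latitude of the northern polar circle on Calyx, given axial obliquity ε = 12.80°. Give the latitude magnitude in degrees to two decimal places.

77.20°

The polar circle is the lowest latitude that experiences at least one full rotation of continuous daylight at the northern-summer solstice; it lies at |ϕ| = 90° − ε = 90° − 12.80° = 77.20°.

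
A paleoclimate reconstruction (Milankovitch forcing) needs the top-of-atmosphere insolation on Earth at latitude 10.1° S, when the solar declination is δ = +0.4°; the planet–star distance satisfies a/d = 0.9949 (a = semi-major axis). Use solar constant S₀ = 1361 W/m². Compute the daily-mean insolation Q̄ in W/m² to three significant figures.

cos H₀ = −tan(-10.1°) tan(+0.400°) = 0.0012, H₀ = 1.5696 rad.
Bracket: H₀ sin φ sin δ + cos φ cos δ sin H₀ = 1.5696×-0.17537×0.00698 + 0.98450×0.99998×1.00000 = -0.001921 + 0.984480 = 0.982559.
Inverse-square distance factor (a/d)² = 0.9949² = 0.989826.
Q̄ = (S₀/π) × 0.989826 × [bracket] = (1361/π) × 0.989826 × 0.982559 = 421.3 W/m².

Q̄ ≈ 421 W/m²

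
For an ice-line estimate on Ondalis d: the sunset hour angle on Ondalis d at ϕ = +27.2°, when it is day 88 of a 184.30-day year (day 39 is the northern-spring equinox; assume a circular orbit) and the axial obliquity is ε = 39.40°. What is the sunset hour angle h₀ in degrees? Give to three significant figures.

Solar longitude: L_s = 360° × (88 − 39)/184.30 = 95.714°.
sin δ = sin 39.40° × sin 95.714° = 0.63158, so δ = +39.167°.
cos h₀ = −tan ϕ · tan δ = −tan(+27.2°) × tan(+39.167°) = -0.4187, so h₀ = 2.0028 rad = 114.75°.

h₀ = 115°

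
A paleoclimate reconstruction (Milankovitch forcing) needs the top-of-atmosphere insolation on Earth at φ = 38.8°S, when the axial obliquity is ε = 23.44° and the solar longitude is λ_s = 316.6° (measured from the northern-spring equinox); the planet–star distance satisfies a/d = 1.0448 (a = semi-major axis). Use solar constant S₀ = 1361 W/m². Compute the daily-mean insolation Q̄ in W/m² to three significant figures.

Solar declination: sin δ = sin ε · sin λ_s = sin 23.44° × sin 316.6° = -0.27332, so δ = -15.862°.
cos H₀ = −tan(-38.8°) tan(-15.862°) = -0.2284, H₀ = 1.8013 rad.
Bracket: H₀ sin φ sin δ + cos φ cos δ sin H₀ = 1.8013×-0.62660×-0.27332 + 0.77934×0.96192×0.97356 = 0.308495 + 0.729842 = 1.038337.
Inverse-square distance factor (a/d)² = 1.0448² = 1.091607.
Q̄ = (S₀/π) × 1.091607 × [bracket] = (1361/π) × 1.091607 × 1.038337 = 491.0 W/m².

Q̄ ≈ 491 W/m²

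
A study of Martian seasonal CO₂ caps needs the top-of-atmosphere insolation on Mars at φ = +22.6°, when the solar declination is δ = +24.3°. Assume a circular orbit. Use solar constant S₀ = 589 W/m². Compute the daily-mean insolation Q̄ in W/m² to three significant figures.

Q̄ ≈ 207 W/m²

cos H₀ = −tan(+22.6°) tan(+24.300°) = -0.1879, H₀ = 1.7599 rad.
Bracket: H₀ sin φ sin δ + cos φ cos δ sin H₀ = 1.7599×0.38430×0.41151 + 0.92321×0.91140×0.98218 = 0.278316 + 0.826420 = 1.104736.
Q̄ = (S₀/π) × [bracket] = (589/π) × 1.104736 = 207.1 W/m².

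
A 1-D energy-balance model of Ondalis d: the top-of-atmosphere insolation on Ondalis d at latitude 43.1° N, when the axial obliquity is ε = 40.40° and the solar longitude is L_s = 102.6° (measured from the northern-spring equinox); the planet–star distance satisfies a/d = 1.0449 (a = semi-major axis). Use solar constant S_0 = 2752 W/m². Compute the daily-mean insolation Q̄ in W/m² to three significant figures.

Q̄ ≈ 1.36e+03 W/m²

Solar declination: sin δ = sin ε · sin L_s = sin 40.40° × sin 102.6° = 0.63251, so δ = +39.236°.
cos h₀ = −tan(+43.1°) tan(+39.236°) = -0.7642, h₀ = 2.4406 rad.
Bracket: h₀ sin ϕ sin δ + cos ϕ cos δ sin h₀ = 2.4406×0.68327×0.63251 + 0.73016×0.77455×0.64501 = 1.054767 + 0.364782 = 1.419549.
Inverse-square distance factor (a/d)² = 1.0449² = 1.091816.
Q̄ = (S_0/π) × 1.091816 × [bracket] = (2752/π) × 1.091816 × 1.419549 = 1358 W/m².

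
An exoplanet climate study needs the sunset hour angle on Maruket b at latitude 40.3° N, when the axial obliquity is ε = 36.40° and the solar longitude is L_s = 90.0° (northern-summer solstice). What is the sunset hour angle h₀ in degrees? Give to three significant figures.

h₀ = 129°

Solar declination: sin δ = sin ε · sin L_s = sin 36.40° × sin 90.0° = 0.59342, so δ = +36.400°.
cos h₀ = −tan ϕ · tan δ = −tan(+40.3°) × tan(+36.400°) = -0.6252, so h₀ = 2.2462 rad = 128.70°.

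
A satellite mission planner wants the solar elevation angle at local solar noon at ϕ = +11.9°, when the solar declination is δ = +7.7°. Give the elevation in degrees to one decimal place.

At local noon the hour angle is zero, so the zenith angle equals |ϕ − δ| = |+11.9° − (+7.700°)| = 4.200°.
Elevation = 90° − 4.200° = 85.8°.

85.8°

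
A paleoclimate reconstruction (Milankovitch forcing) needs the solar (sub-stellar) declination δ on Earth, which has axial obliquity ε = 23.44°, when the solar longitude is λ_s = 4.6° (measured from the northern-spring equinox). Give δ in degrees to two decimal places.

sin δ = sin ε · sin λ_s = sin 23.44° × sin 4.6° = 0.031902.
δ = arcsin(0.031902) = +1.83°.

δ = +1.83°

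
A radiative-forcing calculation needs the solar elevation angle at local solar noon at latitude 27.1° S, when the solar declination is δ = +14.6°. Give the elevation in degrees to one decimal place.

At local noon the hour angle is zero, so the zenith angle equals |ϕ − δ| = |-27.1° − (+14.600°)| = 41.700°.
Elevation = 90° − 41.700° = 48.3°.

48.3°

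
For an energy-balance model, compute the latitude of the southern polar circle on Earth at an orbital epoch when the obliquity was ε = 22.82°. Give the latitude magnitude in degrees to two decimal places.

The polar circle is the lowest latitude that experiences at least one full rotation of continuous darkness at the northern-summer solstice; it lies at |ϕ| = 90° − ε = 90° − 22.82° = 67.18°.

67.18°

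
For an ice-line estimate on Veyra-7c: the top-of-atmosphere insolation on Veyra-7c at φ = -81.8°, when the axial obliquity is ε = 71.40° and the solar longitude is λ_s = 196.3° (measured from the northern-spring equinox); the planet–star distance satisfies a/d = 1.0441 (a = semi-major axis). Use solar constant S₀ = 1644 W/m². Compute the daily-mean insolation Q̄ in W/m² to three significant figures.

Solar declination: sin δ = sin ε · sin λ_s = sin 71.40° × sin 196.3° = -0.26601, so δ = -15.427°.
cos H₀ = −tan(-81.8°) tan(-15.427°) = -1.9150 ≤ −1 ⇒ polar day, H₀ = π.
Bracket: H₀ sin φ sin δ + cos φ cos δ sin H₀ = 3.1416×-0.98978×-0.26601 + 0.14263×0.96397×0.00000 = 0.827156 + 0.000000 = 0.827156.
Inverse-square distance factor (a/d)² = 1.0441² = 1.090145.
Q̄ = (S₀/π) × 1.090145 × [bracket] = (1644/π) × 1.090145 × 0.827156 = 471.9 W/m².

Q̄ ≈ 472 W/m²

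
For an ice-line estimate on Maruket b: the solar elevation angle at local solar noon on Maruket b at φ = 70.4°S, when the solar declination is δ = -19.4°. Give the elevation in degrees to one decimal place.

At local noon the hour angle is zero, so the zenith angle equals |φ − δ| = |-70.4° − (-19.400°)| = 51.000°.
Elevation = 90° − 51.000° = 39.0°.

39.0°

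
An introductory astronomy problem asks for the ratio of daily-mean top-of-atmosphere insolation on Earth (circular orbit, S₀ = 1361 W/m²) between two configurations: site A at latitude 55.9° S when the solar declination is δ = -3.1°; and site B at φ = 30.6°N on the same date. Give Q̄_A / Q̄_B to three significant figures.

— Configuration A (φ=-55.9°):
cos H₀ = −tan(-55.9°) tan(-3.100°) = -0.0800, H₀ = 1.6509 rad.
Bracket: H₀ sin φ sin δ + cos φ cos δ sin H₀ = 1.6509×-0.82806×-0.05408 + 0.56064×0.99854×0.99680 = 0.073930 + 0.558030 = 0.631960.
Q̄ = (S₀/π) × [bracket] = (1361/π) × 0.631960 = 273.78 W/m².
— Configuration B (φ=+30.6°):
cos H₀ = −tan(+30.6°) tan(-3.100°) = 0.0320, H₀ = 1.5388 rad.
Bracket: H₀ sin φ sin δ + cos φ cos δ sin H₀ = 1.5388×0.50904×-0.05408 + 0.86074×0.99854×0.99949 = -0.042361 + 0.859045 = 0.816684.
Q̄ = (S₀/π) × [bracket] = (1361/π) × 0.816684 = 353.80 W/m².
Ratio Q̄_A / Q̄_B = 273.78 / 353.80 = 0.7738.

Q̄_A / Q̄_B ≈ 0.774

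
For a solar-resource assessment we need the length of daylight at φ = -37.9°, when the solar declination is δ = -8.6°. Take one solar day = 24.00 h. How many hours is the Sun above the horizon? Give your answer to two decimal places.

cos H₀ = −tan φ · tan δ = −tan(-37.9°) × tan(-8.600°) = -0.1177, so H₀ = 1.6888 rad = 96.76°.
Daylight = 2H₀/(2π) × 24.00 h = (1.6888/π) × 24.00 = 12.90 h.

12.90 h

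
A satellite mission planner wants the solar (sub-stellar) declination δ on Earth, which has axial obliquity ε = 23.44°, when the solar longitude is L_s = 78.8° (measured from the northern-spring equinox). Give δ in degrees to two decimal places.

sin δ = sin ε · sin L_s = sin 23.44° × sin 78.8° = 0.390213.
δ = arcsin(0.390213) = +22.97°.

δ = +22.97°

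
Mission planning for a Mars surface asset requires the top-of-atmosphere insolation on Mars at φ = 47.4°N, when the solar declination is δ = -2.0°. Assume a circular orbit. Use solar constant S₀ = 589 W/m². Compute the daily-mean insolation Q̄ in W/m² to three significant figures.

cos H₀ = −tan(+47.4°) tan(-2.000°) = 0.0380, H₀ = 1.5328 rad.
Bracket: H₀ sin φ sin δ + cos φ cos δ sin H₀ = 1.5328×0.73610×-0.03490 + 0.67688×0.99939×0.99928 = -0.039377 + 0.675980 = 0.636603.
Q̄ = (S₀/π) × [bracket] = (589/π) × 0.636603 = 119.4 W/m².

Q̄ ≈ 119 W/m²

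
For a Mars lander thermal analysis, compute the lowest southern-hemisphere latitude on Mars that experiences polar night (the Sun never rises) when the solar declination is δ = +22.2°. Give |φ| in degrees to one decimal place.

Polar night requires cos H₀ = −tan φ tan δ ≥ 1, i.e. tan φ tan δ ≤ −1.
The boundary is |tan φ| · |tan δ| = 1, so |φ| = 90° − |δ| = 90° − 22.2° = 67.8° in the southern hemisphere.

|φ| = 67.8°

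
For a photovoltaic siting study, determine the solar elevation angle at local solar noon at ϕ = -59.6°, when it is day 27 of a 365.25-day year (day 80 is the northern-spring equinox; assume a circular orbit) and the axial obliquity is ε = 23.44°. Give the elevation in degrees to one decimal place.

48.7°

Solar longitude: L_s = 360° × (27 − 80)/365.25 = -52.238°, i.e. -52.238° + 360° = 307.762°.
sin δ = sin 23.44° × sin 307.762° = -0.31448, so δ = -18.329°.
At local noon the hour angle is zero, so the zenith angle equals |ϕ − δ| = |-59.6° − (-18.329°)| = 41.271°.
Elevation = 90° − 41.271° = 48.7°.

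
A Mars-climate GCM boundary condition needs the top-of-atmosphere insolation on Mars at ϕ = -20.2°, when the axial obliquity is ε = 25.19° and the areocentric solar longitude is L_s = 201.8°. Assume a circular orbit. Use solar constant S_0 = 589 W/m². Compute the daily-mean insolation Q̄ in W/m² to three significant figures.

sin δ = sin 25.19° × sin 201.8° = -0.15806, so δ = -9.094°.
cos h₀ = −tan(-20.2°) tan(-9.094°) = -0.0589, h₀ = 1.6297 rad.
Bracket: h₀ sin ϕ sin δ + cos ϕ cos δ sin h₀ = 1.6297×-0.34530×-0.15806 + 0.93849×0.98743×0.99826 = 0.088946 + 0.925081 = 1.014027.
Q̄ = (S_0/π) × [bracket] = (589/π) × 1.014027 = 190.1 W/m².

Q̄ ≈ 190 W/m²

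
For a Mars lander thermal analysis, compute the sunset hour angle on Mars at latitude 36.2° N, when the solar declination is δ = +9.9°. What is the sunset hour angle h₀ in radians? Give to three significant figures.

h₀ = 1.70 rad

cos h₀ = −tan ϕ · tan δ = −tan(+36.2°) × tan(+9.900°) = -0.1277, so h₀ = 1.6989 rad = 97.34°.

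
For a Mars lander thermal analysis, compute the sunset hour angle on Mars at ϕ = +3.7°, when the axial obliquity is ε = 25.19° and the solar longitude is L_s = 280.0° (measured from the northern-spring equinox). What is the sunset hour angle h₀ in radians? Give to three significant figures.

h₀ = 1.54 rad

Solar declination: sin δ = sin ε · sin L_s = sin 25.19° × sin 280.0° = -0.41916, so δ = -24.781°.
cos h₀ = −tan ϕ · tan δ = −tan(+3.7°) × tan(-24.781°) = 0.0299, so h₀ = 1.5409 rad = 88.29°.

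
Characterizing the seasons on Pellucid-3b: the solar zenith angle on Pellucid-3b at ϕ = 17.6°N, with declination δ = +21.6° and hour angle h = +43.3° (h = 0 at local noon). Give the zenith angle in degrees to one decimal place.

cos θ_z = sin ϕ sin δ + cos ϕ cos δ cos h = 0.111310 + 0.644992 = 0.756302.
θ_z = arccos(0.756302) = 40.9°.

θ_z = 40.9°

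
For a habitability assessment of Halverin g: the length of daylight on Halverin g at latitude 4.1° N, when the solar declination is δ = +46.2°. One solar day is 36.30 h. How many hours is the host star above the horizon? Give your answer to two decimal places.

cos H₀ = −tan φ · tan δ = −tan(+4.1°) × tan(+46.200°) = -0.0747, so H₀ = 1.6456 rad = 94.29°.
Daylight = 2H₀/(2π) × 36.30 h = (1.6456/π) × 36.30 = 19.01 h.

19.01 h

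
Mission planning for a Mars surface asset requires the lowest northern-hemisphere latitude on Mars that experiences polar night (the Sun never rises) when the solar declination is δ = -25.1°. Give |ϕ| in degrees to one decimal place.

|ϕ| = 64.9°

Polar night requires cos h₀ = −tan ϕ tan δ ≥ 1, i.e. tan ϕ tan δ ≤ −1.
The boundary is |tan ϕ| · |tan δ| = 1, so |ϕ| = 90° − |δ| = 90° − 25.1° = 64.9° in the northern hemisphere.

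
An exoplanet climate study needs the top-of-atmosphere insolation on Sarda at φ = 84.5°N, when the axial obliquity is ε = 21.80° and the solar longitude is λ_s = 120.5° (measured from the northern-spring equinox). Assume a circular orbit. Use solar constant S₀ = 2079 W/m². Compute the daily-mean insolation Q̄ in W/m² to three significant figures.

Solar declination: sin δ = sin ε · sin λ_s = sin 21.80° × sin 120.5° = 0.31998, so δ = +18.662°.
cos H₀ = −tan(+84.5°) tan(+18.662°) = -3.5075 ≤ −1 ⇒ polar day, H₀ = π.
Bracket: H₀ sin φ sin δ + cos φ cos δ sin H₀ = 3.1416×0.99540×0.31998 + 0.09585×0.94742×0.00000 = 1.000625 + 0.000000 = 1.000625.
Q̄ = (S₀/π) × [bracket] = (2079/π) × 1.000625 = 662.2 W/m².

Q̄ ≈ 662 W/m²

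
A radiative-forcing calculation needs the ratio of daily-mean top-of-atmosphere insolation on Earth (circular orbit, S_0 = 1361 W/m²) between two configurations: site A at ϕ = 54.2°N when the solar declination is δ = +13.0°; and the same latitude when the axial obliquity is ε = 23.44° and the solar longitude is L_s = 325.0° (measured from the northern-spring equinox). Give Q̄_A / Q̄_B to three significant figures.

Q̄_A / Q̄_B ≈ 2.87

— Configuration A (ϕ=+54.2°):
cos h₀ = −tan(+54.2°) tan(+13.000°) = -0.3201, h₀ = 1.8966 rad.
Bracket: h₀ sin ϕ sin δ + cos ϕ cos δ sin h₀ = 1.8966×0.81106×0.22495 + 0.58496×0.97437×0.94738 = 0.346031 + 0.539976 = 0.886007.
Q̄ = (S_0/π) × [bracket] = (1361/π) × 0.886007 = 383.84 W/m².
— Configuration B (ϕ=+54.2°):
Solar declination: sin δ = sin ε · sin L_s = sin 23.44° × sin 325.0° = -0.22816, so δ = -13.189°.
cos h₀ = −tan(+54.2°) tan(-13.189°) = 0.3249, h₀ = 1.2399 rad.
Bracket: h₀ sin ϕ sin δ + cos ϕ cos δ sin h₀ = 1.2399×0.81106×-0.22816 + 0.58496×0.97362×0.94574 = -0.229445 + 0.538626 = 0.309181.
Q̄ = (S_0/π) × [bracket] = (1361/π) × 0.309181 = 133.94 W/m².
Ratio Q̄_A / Q̄_B = 383.84 / 133.94 = 2.866.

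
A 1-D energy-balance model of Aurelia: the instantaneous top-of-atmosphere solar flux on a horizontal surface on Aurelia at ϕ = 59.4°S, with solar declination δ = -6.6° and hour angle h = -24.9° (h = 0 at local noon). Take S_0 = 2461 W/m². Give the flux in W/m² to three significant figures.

1.37e+03 W/m²

cos θ_z = sin ϕ sin δ + cos ϕ cos δ cos h = 0.098931 + 0.458663 = 0.557594.
Flux = S_0 · cos θ_z = 2461 × 0.557594 = 1372 W/m².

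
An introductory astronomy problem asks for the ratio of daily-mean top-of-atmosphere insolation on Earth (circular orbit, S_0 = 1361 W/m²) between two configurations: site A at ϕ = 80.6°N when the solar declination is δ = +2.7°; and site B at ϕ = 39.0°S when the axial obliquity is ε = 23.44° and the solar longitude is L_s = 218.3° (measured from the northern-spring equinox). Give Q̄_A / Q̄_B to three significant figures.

— Configuration A (ϕ=+80.6°):
cos h₀ = −tan(+80.6°) tan(+2.700°) = -0.2849, h₀ = 1.8597 rad.
Bracket: h₀ sin ϕ sin δ + cos ϕ cos δ sin h₀ = 1.8597×0.98657×0.04711 + 0.16333×0.99889×0.95857 = 0.086434 + 0.156389 = 0.242823.
Q̄ = (S_0/π) × [bracket] = (1361/π) × 0.242823 = 105.20 W/m².
— Configuration B (ϕ=-39.0°):
Solar declination: sin δ = sin ε · sin L_s = sin 23.44° × sin 218.3° = -0.24654, so δ = -14.273°.
cos h₀ = −tan(-39.0°) tan(-14.273°) = -0.2060, h₀ = 1.7783 rad.
Bracket: h₀ sin ϕ sin δ + cos ϕ cos δ sin h₀ = 1.7783×-0.62932×-0.24654 + 0.77715×0.96913×0.97855 = 0.275908 + 0.737004 = 1.012912.
Q̄ = (S_0/π) × [bracket] = (1361/π) × 1.012912 = 438.81 W/m².
Ratio Q̄_A / Q̄_B = 105.20 / 438.81 = 0.2397.

Q̄_A / Q̄_B ≈ 0.240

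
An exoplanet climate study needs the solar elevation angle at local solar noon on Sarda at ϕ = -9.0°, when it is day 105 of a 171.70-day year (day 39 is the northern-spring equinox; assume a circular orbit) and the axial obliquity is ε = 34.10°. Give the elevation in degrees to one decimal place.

Solar longitude: L_s = 360° × (105 − 39)/171.70 = 138.381°.
sin δ = sin 34.10° × sin 138.381° = 0.37236, so δ = +21.861°.
At local noon the hour angle is zero, so the zenith angle equals |ϕ − δ| = |-9.0° − (+21.861°)| = 30.861°.
Elevation = 90° − 30.861° = 59.1°.

59.1°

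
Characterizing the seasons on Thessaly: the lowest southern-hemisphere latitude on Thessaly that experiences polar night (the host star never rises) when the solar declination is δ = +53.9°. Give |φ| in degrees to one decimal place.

Polar night requires cos H₀ = −tan φ tan δ ≥ 1, i.e. tan φ tan δ ≤ −1.
The boundary is |tan φ| · |tan δ| = 1, so |φ| = 90° − |δ| = 90° − 53.9° = 36.1° in the southern hemisphere.

|φ| = 36.1°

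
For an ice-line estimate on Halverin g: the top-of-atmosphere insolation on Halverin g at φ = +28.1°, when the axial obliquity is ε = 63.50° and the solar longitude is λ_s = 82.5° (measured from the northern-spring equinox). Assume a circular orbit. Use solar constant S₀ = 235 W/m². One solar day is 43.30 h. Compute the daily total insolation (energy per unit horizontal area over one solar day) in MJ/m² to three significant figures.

15.3 MJ/m²

Solar declination: sin δ = sin ε · sin λ_s = sin 63.50° × sin 82.5° = 0.88728, so δ = +62.533°.
cos H₀ = −tan(+28.1°) tan(+62.533°) = -1.0272 ≤ −1 ⇒ polar day, H₀ = π.
Bracket: H₀ sin φ sin δ + cos φ cos δ sin H₀ = 3.1416×0.47101×0.88728 + 0.88213×0.46123×0.00000 = 1.312930 + 0.000000 = 1.312930.
Q̄ = (S₀/π) × [bracket] = (235/π) × 1.312930 = 98.211 W/m².
Daily total = Q̄ × 43.30 h × 3600 s/h = 98.211 × 43.30 × 3600 / 10⁶ = 15.31 MJ/m².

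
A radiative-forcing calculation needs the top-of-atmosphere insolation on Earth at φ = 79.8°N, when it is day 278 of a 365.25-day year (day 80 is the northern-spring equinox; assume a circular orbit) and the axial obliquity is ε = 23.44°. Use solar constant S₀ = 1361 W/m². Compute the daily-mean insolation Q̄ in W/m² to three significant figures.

Solar longitude: λ_s = 360° × (278 − 80)/365.25 = 195.154°.
sin δ = sin 23.44° × sin 195.154° = -0.10399, so δ = -5.969°.
cos H₀ = −tan(+79.8°) tan(-5.969°) = 0.5811, H₀ = 0.9507 rad.
Bracket: H₀ sin φ sin δ + cos φ cos δ sin H₀ = 0.9507×0.98420×-0.10399 + 0.17708×0.99458×0.81384 = -0.097301 + 0.143334 = 0.046033.
Q̄ = (S₀/π) × [bracket] = (1361/π) × 0.046033 = 19.94 W/m².

Q̄ ≈ 19.9 W/m²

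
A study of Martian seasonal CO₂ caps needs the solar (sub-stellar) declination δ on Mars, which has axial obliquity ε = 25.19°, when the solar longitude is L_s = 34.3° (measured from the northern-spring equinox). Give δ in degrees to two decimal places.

δ = +13.88°

sin δ = sin ε · sin L_s = sin 25.19° × sin 34.3° = 0.239849.
δ = arcsin(0.239849) = +13.88°.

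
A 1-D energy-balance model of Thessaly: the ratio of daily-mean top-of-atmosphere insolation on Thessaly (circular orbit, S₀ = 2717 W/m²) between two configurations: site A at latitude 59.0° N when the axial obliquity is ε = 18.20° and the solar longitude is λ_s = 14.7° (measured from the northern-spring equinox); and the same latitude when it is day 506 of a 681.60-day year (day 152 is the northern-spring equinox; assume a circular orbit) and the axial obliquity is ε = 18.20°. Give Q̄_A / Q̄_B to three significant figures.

Q̄_A / Q̄_B ≈ 1.34

— Configuration A (φ=+59.0°):
Solar declination: sin δ = sin ε · sin λ_s = sin 18.20° × sin 14.7° = 0.07926, so δ = +4.546°.
cos H₀ = −tan(+59.0°) tan(+4.546°) = -0.1323, H₀ = 1.7035 rad.
Bracket: H₀ sin φ sin δ + cos φ cos δ sin H₀ = 1.7035×0.85717×0.07926 + 0.51504×0.99685×0.99121 = 0.115735 + 0.508905 = 0.624640.
Q̄ = (S₀/π) × [bracket] = (2717/π) × 0.624640 = 540.22 W/m².
— Configuration B (φ=+59.0°):
Solar longitude: λ_s = 360° × (506 − 152)/681.60 = 186.972°.
sin δ = sin 18.20° × sin 186.972° = -0.03791, so δ = -2.173°.
cos H₀ = −tan(+59.0°) tan(-2.173°) = 0.0631, H₀ = 1.5076 rad.
Bracket: H₀ sin φ sin δ + cos φ cos δ sin H₀ = 1.5076×0.85717×-0.03791 + 0.51504×0.99928×0.99800 = -0.048990 + 0.513640 = 0.464650.
Q̄ = (S₀/π) × [bracket] = (2717/π) × 0.464650 = 401.85 W/m².
Ratio Q̄_A / Q̄_B = 540.22 / 401.85 = 1.344.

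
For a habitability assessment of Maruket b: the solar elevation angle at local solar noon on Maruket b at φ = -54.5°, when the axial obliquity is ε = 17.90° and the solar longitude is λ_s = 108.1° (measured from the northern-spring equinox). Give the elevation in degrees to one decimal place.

Solar declination: sin δ = sin ε · sin λ_s = sin 17.90° × sin 108.1° = 0.29215, so δ = +16.987°.
At local noon the hour angle is zero, so the zenith angle equals |φ − δ| = |-54.5° − (+16.987°)| = 71.487°.
Elevation = 90° − 71.487° = 18.5°.

18.5°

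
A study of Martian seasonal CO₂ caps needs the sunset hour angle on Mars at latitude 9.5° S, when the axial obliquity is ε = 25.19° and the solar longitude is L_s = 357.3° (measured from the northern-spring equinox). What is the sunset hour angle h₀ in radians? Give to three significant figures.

h₀ = 1.57 rad

Solar declination: sin δ = sin ε · sin L_s = sin 25.19° × sin 357.3° = -0.02005, so δ = -1.149°.
cos h₀ = −tan ϕ · tan δ = −tan(-9.5°) × tan(-1.149°) = -0.0034, so h₀ = 1.5742 rad = 90.19°.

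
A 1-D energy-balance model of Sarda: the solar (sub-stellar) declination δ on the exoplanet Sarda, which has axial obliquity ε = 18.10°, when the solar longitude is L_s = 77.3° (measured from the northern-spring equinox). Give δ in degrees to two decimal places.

sin δ = sin ε · sin L_s = sin 18.10° × sin 77.3° = 0.303076.
δ = arcsin(0.303076) = +17.64°.

δ = +17.64°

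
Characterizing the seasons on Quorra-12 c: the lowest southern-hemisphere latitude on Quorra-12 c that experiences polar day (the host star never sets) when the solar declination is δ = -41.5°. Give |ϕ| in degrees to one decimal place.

|ϕ| = 48.5°

Polar day requires cos h₀ = −tan ϕ tan δ ≤ −1, i.e. tan ϕ tan δ ≥ 1.
The boundary is |tan ϕ| · |tan δ| = 1, so |ϕ| = 90° − |δ| = 90° − 41.5° = 48.5° in the southern hemisphere.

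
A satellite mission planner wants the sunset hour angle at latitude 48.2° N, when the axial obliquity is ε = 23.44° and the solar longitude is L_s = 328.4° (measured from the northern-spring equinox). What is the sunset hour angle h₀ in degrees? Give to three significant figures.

h₀ = 76.2°

Solar declination: sin δ = sin ε · sin L_s = sin 23.44° × sin 328.4° = -0.20844, so δ = -12.031°.
cos h₀ = −tan ϕ · tan δ = −tan(+48.2°) × tan(-12.031°) = 0.2384, so h₀ = 1.3301 rad = 76.21°.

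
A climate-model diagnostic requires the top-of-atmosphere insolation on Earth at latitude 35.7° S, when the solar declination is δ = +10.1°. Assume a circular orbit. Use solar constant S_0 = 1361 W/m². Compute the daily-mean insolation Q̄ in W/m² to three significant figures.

Q̄ ≈ 280 W/m²

cos h₀ = −tan(-35.7°) tan(+10.100°) = 0.1280, h₀ = 1.4424 rad.
Bracket: h₀ sin ϕ sin δ + cos ϕ cos δ sin h₀ = 1.4424×-0.58354×0.17537 + 0.81208×0.98450×0.99177 = -0.147609 + 0.792913 = 0.645304.
Q̄ = (S_0/π) × [bracket] = (1361/π) × 0.645304 = 279.6 W/m².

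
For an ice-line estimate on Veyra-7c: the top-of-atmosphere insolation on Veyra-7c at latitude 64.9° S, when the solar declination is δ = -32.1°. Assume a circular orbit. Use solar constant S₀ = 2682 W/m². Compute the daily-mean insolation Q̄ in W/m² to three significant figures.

Q̄ ≈ 1.29e+03 W/m²

cos H₀ = −tan(-64.9°) tan(-32.100°) = -1.3391 ≤ −1 ⇒ polar day, H₀ = π.
Bracket: H₀ sin φ sin δ + cos φ cos δ sin H₀ = 3.1416×-0.90557×-0.53140 + 0.42420×0.84712×0.00000 = 1.511800 + 0.000000 = 1.511800.
Q̄ = (S₀/π) × [bracket] = (2682/π) × 1.511800 = 1291 W/m².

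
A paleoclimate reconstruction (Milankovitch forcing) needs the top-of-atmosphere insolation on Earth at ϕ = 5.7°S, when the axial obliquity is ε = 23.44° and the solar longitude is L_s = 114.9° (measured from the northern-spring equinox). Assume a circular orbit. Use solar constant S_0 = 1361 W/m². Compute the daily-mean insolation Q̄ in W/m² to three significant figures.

Q̄ ≈ 378 W/m²

Solar declination: sin δ = sin ε · sin L_s = sin 23.44° × sin 114.9° = 0.36081, so δ = +21.150°.
cos h₀ = −tan(-5.7°) tan(+21.150°) = 0.0386, h₀ = 1.5322 rad.
Bracket: h₀ sin ϕ sin δ + cos ϕ cos δ sin h₀ = 1.5322×-0.09932×0.36081 + 0.99506×0.93264×0.99925 = -0.054907 + 0.927337 = 0.872430.
Q̄ = (S_0/π) × [bracket] = (1361/π) × 0.872430 = 378.0 W/m².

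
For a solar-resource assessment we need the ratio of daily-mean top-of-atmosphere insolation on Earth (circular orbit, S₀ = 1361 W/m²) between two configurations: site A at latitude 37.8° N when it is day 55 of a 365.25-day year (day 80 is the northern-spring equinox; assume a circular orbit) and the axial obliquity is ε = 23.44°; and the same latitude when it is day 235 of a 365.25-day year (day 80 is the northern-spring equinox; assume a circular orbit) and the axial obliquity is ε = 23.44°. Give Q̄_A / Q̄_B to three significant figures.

— Configuration A (φ=+37.8°):
Solar longitude: λ_s = 360° × (55 − 80)/365.25 = -24.641°, i.e. -24.641° + 360° = 335.359°.
sin δ = sin 23.44° × sin 335.359° = -0.16585, so δ = -9.547°.
cos H₀ = −tan(+37.8°) tan(-9.547°) = 0.1305, H₀ = 1.4400 rad.
Bracket: H₀ sin φ sin δ + cos φ cos δ sin H₀ = 1.4400×0.61291×-0.16585 + 0.79016×0.98615×0.99145 = -0.146378 + 0.772554 = 0.626176.
Q̄ = (S₀/π) × [bracket] = (1361/π) × 0.626176 = 271.27 W/m².
— Configuration B (φ=+37.8°):
Solar longitude: λ_s = 360° × (235 − 80)/365.25 = 152.772°.
sin δ = sin 23.44° × sin 152.772° = 0.18200, so δ = +10.486°.
cos H₀ = −tan(+37.8°) tan(+10.486°) = -0.1436, H₀ = 1.7149 rad.
Bracket: H₀ sin φ sin δ + cos φ cos δ sin H₀ = 1.7149×0.61291×0.18200 + 0.79016×0.98330×0.98964 = 0.191296 + 0.768915 = 0.960211.
Q̄ = (S₀/π) × [bracket] = (1361/π) × 0.960211 = 415.98 W/m².
Ratio Q̄_A / Q̄_B = 271.27 / 415.98 = 0.6521.

Q̄_A / Q̄_B ≈ 0.652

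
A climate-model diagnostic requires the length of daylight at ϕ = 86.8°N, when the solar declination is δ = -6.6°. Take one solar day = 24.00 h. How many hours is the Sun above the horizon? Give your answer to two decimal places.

0.00 h

cos h₀ = −tan ϕ · tan δ = 2.0695 ≥ 1, so the Sun never rises (polar night) and h₀ = 0.
Daylight = 2h₀/(2π) × 24.00 h = (0.0000/π) × 24.00 = 0.00 h.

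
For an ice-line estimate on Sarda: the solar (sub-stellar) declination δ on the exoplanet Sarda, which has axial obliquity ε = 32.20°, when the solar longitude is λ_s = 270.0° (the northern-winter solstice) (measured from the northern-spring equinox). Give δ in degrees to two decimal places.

sin δ = sin ε · sin λ_s = sin 32.20° × sin 270.0° = -0.532876.
δ = arcsin(-0.532876) = -32.20°.

δ = -32.20°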